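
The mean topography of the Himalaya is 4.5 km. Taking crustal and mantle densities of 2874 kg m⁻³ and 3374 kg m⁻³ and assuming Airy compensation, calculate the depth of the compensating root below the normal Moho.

25.9 km

Isostatic balance requires: the weight of the topography is balanced by the buoyancy of the root, ρ_c h = (ρ_m − ρ_c) r.
r = h · ρ_c / (ρ_m − ρ_c) = 4.5 km × 2874 / (3374 − 2874) = 25.9 km.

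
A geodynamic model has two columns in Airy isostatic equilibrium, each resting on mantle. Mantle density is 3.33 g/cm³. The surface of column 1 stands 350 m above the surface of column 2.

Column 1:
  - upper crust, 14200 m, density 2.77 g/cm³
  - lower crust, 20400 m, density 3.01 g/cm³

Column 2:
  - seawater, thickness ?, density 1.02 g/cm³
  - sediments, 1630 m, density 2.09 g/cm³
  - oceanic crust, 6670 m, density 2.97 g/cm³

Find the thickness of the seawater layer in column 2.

3850 m

Take the compensation level at the base of the deeper column (depth z_c below the surface of column 1) and equate Σ ρ_i t_i down to z_c; mantle fills any gap and the z_c terms cancel.
Column 1: 14200×2.77 + 20400×3.01 + (z_c − 34600)×3.33
Column 2: 350×0 + x×1.02 + 1630×2.09 + 6670×2.97 + (z_c − 350 − 8300 − x)×3.33
The z_c×3.33 term appears on both sides and cancels. Collect the known terms of each column as K = Σ(ρt)_known − 3.33 × (depth of known layers): K_1 = 100738 − 3.33×34600 = −14480; K_2 = 23216.6 − 3.33×(350 + 8300) = −5587.9.
Balance: K_1 = K_2 − x×(3.33 − 1.02), so x = (K_2 − K_1)/(3.33 − 1.02) = 8892.1/2.31 = 3850 m.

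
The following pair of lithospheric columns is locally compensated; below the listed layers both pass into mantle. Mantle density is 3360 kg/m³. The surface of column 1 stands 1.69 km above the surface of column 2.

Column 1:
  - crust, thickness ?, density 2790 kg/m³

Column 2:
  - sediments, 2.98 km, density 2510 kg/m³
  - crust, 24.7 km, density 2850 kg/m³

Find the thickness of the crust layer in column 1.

Take the compensation level at the base of the deeper column (depth z_c below the surface of column 1) and equate Σ ρ_i t_i down to z_c; mantle fills any gap and the z_c terms cancel.
Column 1: x×2790 + (z_c − 0 − x)×3360
Column 2: 1.69×0 + 2.98×2510 + 24.7×2850 + (z_c − 1.69 − 27.68)×3360
The z_c×3360 term appears on both sides and cancels. Collect the known terms of each column as K = Σ(ρt)_known − 3360 × (depth of known layers): K_1 = 0 − 3360×0 = 0; K_2 = 77874.8 − 3360×(1.69 + 27.68) = −20808.4.
Balance: K_1 − x×(3360 − 2790) = K_2, so x = (K_1 − K_2)/(3360 − 2790) = 20808.4/570 = 36.5 km.

36.5 km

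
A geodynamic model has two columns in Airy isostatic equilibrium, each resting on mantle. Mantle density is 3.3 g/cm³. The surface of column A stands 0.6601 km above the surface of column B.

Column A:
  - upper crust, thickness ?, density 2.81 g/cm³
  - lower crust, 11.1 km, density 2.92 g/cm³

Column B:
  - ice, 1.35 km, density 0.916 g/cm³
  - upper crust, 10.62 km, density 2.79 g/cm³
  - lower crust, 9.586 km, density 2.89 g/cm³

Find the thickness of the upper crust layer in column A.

21.5 km

Take the compensation level at the base of the deeper column (depth z_c below the surface of column A) and equate Σ ρ_i t_i down to z_c; mantle fills any gap and the z_c terms cancel.
Column A: x×2.81 + 11.1×2.92 + (z_c − 11.1 − x)×3.3
Column B: 0.6601×0 + 1.35×0.916 + 10.62×2.79 + 9.586×2.89 + (z_c − 0.6601 − 21.556)×3.3
The z_c×3.3 term appears on both sides and cancels. Collect the known terms of each column as K = Σ(ρt)_known − 3.3 × (depth of known layers): K_A = 32.412 − 3.3×11.1 = −4.218; K_B = 58.56994 − 3.3×(0.6601 + 21.556) = −14.74319.
Balance: K_A − x×(3.3 − 2.81) = K_B, so x = (K_A − K_B)/(3.3 − 2.81) = 10.5252/0.49 = 21.5 km.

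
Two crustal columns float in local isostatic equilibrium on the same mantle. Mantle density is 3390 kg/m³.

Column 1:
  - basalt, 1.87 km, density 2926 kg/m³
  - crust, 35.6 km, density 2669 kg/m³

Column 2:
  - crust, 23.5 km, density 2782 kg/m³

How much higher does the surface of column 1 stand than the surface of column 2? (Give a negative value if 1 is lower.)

3.61 km

For any compensation level in the mantle, the mantle terms cancel and isostasy reduces to e = (Σt_1 − Σt_2) − (Σ(ρt)_1 − Σ(ρt)_2) / ρ_m.
Σt_1 = 37.47 km; Σt_2 = 23.5 km; Σ(ρt)_1 = 100488.02; Σ(ρt)_2 = 65377 (in km·kg/m³).
e = (37.47 − 23.5) − (100488.02 − 65377) / 3390 = 3.61 km.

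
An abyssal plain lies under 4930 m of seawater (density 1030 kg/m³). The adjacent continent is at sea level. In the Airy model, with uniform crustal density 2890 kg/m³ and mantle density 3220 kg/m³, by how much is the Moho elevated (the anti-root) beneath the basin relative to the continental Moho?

27800 m

Equating mass per unit area of the two columns: replacing crust with seawater at the top is compensated by replacing crust with mantle at the base: d (ρ_c − ρ_w) = a (ρ_m − ρ_c).
a = d (ρ_c − ρ_w)/(ρ_m − ρ_c) = 4930 m × 1860/330 = 27800 m.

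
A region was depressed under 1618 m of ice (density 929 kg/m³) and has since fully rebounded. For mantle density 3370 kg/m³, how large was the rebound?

Removing the load lets mantle flow back in; uplift u satisfies ρ_ice t = ρ_m u.
u = t ρ_ice/ρ_m = 1618 m × 929/3370 = 446 m.

446 m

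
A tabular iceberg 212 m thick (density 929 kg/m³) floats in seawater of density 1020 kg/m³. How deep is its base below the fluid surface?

Draft d = t ρ_obj/ρ_fluid = 212 m × 929/1020 = 193 m.

193 m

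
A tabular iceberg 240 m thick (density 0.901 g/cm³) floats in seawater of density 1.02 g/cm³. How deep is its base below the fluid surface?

212 m

Draft d = t ρ_obj/ρ_fluid = 240 m × 0.901/1.02 = 212 m.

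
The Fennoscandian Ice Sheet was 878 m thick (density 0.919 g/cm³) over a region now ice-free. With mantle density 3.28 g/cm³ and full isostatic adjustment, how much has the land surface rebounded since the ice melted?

246 m

Removing the load lets mantle flow back in; uplift u satisfies ρ_ice t = ρ_m u.
u = t ρ_ice/ρ_m = 878 m × 0.919/3.28 = 246 m.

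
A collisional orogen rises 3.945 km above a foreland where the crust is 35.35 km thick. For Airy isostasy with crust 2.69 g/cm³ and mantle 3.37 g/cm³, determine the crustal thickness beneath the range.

Root depth r = h ρ_c / (ρ_m − ρ_c) = 3.945 km × 2.69 / 0.68 = 15.61 km.
Total thickness = T + h + r = 35.35 km + 3.945 km + 15.61 km = 54.9 km.

54.9 km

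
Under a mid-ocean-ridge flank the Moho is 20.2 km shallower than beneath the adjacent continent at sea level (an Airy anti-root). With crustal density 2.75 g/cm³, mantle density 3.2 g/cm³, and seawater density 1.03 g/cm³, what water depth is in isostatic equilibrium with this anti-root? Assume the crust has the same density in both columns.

5.28 km

Replacing a thickness d of crust by seawater at the top must be balanced by replacing crust with mantle at the base: d (ρ_c − ρ_w) = a (ρ_m − ρ_c).
d = a (ρ_m − ρ_c)/(ρ_c − ρ_w) = 20.2 km × 0.45/1.72 = 5.28 km.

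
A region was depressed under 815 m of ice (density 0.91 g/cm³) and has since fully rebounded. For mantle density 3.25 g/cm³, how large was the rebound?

Removing the load lets mantle flow back in; uplift u satisfies ρ_ice t = ρ_m u.
u = t ρ_ice/ρ_m = 815 m × 0.91/3.25 = 228 m.

228 m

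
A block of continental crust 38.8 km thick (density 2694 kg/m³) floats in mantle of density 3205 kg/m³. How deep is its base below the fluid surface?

32.6 km

Draft d = t ρ_obj/ρ_fluid = 38.8 km × 2694/3205 = 32.6 km.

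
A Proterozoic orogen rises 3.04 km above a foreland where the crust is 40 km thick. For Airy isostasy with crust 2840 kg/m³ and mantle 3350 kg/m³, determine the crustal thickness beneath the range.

Root depth r = h ρ_c / (ρ_m − ρ_c) = 3.04 km × 2840 / 510 = 16.93 km.
Total thickness = T + h + r = 40 km + 3.04 km + 16.93 km = 60 km.

60 km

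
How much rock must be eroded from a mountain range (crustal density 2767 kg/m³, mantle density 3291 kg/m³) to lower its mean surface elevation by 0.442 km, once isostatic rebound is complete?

2.78 km

Net drop Δ = e − u = e − e ρ_c/ρ_m = e (ρ_m − ρ_c)/ρ_m.
e = Δ ρ_m/(ρ_m − ρ_c) = 0.442 km × 3291/524 = 2.78 km.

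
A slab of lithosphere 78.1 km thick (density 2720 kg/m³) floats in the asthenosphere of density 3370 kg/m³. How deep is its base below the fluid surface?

Draft d = t ρ_obj/ρ_fluid = 78.1 km × 2720/3370 = 63 km.

63 km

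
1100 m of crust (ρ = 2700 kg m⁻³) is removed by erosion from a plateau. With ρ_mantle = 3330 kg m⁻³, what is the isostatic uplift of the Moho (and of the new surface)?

Unloading: uplift u = e ρ_c/ρ_m = 1100 m × 2700/3330 = 892 m.

892 m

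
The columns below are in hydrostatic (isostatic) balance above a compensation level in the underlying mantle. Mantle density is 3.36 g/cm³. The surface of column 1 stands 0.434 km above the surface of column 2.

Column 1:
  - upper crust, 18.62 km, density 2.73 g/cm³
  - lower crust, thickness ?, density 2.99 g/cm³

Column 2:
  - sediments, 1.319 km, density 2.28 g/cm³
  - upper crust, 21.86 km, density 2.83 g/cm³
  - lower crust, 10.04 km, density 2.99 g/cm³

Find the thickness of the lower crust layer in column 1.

17.4 km

Take the compensation level at the base of the deeper column (depth z_c below the surface of column 1) and equate Σ ρ_i t_i down to z_c; mantle fills any gap and the z_c terms cancel.
Column 1: 18.62×2.73 + x×2.99 + (z_c − 18.62 − x)×3.36
Column 2: 0.434×0 + 1.319×2.28 + 21.86×2.83 + 10.04×2.99 + (z_c − 0.434 − 33.219)×3.36
The z_c×3.36 term appears on both sides and cancels. Collect the known terms of each column as K = Σ(ρt)_known − 3.36 × (depth of known layers): K_1 = 50.8326 − 3.36×18.62 = −11.7306; K_2 = 94.89072 − 3.36×(0.434 + 33.219) = −18.18336.
Balance: K_1 − x×(3.36 − 2.99) = K_2, so x = (K_1 − K_2)/(3.36 − 2.99) = 6.45276/0.37 = 17.4 km.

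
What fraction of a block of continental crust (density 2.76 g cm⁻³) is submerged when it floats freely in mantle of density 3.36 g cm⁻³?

Submerged fraction = ρ_obj/ρ_fluid = 2.76/3.36 = 0.821.

0.821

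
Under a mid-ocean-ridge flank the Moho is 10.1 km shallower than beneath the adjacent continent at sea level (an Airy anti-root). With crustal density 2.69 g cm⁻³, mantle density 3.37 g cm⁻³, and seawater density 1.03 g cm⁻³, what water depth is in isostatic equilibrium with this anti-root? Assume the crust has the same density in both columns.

Replacing a thickness d of crust by seawater at the top must be balanced by replacing crust with mantle at the base: d (ρ_c − ρ_w) = a (ρ_m − ρ_c).
d = a (ρ_m − ρ_c)/(ρ_c − ρ_w) = 10.1 km × 0.68/1.66 = 4.14 km.

4.14 km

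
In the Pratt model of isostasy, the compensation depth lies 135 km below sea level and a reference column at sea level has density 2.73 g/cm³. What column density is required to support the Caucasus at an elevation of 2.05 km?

Pratt balance: ρ_ref D = ρ (D + h).
ρ = ρ_ref D/(D + h) = 2.73 × 135 km/(135 km + 2.05 km) = 2.69 g/cm³.

2.69 g/cm³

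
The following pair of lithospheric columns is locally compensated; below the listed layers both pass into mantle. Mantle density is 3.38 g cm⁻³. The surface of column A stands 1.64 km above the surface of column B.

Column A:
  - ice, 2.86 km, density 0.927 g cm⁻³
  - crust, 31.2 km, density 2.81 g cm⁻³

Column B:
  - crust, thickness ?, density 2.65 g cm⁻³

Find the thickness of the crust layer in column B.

Take the compensation level at the base of the deeper column (depth z_c below the surface of column A) and equate Σ ρ_i t_i down to z_c; mantle fills any gap and the z_c terms cancel.
Column A: 2.86×0.927 + 31.2×2.81 + (z_c − 34.06)×3.38
Column B: 1.64×0 + x×2.65 + (z_c − 1.64 − 0 − x)×3.38
The z_c×3.38 term appears on both sides and cancels. Collect the known terms of each column as K = Σ(ρt)_known − 3.38 × (depth of known layers): K_A = 90.32322 − 3.38×34.06 = −24.79958; K_B = 0 − 3.38×(1.64 + 0) = −5.5432.
Balance: K_A = K_B − x×(3.38 − 2.65), so x = (K_B − K_A)/(3.38 − 2.65) = 19.2564/0.73 = 26.4 km.

26.4 km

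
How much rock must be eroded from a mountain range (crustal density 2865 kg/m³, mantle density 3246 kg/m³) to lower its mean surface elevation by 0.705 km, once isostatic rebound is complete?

Net drop Δ = e − u = e − e ρ_c/ρ_m = e (ρ_m − ρ_c)/ρ_m.
e = Δ ρ_m/(ρ_m − ρ_c) = 0.705 km × 3246/381 = 6.01 km.

6.01 km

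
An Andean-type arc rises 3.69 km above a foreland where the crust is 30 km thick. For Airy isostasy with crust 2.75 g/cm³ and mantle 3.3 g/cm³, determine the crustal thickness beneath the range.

Root depth r = h ρ_c / (ρ_m − ρ_c) = 3.69 km × 2.75 / 0.55 = 18.45 km.
Total thickness = T + h + r = 30 km + 3.69 km + 18.45 km = 52.1 km.

52.1 km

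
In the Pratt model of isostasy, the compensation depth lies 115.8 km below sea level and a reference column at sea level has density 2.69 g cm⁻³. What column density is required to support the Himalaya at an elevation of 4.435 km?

2.59 g cm⁻³

Pratt balance: ρ_ref D = ρ (D + h).
ρ = ρ_ref D/(D + h) = 2.69 × 115.8 km/(115.8 km + 4.435 km) = 2.59 g cm⁻³.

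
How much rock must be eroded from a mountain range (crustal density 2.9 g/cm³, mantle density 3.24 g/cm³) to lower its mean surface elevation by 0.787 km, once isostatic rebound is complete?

7.5 km

Net drop Δ = e − u = e − e ρ_c/ρ_m = e (ρ_m − ρ_c)/ρ_m.
e = Δ ρ_m/(ρ_m − ρ_c) = 0.787 km × 3.24/0.34 = 7.5 km.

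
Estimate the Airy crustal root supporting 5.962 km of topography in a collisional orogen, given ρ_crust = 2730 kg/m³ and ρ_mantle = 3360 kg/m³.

25.8 km

For local isostatic compensation: the weight of the topography is balanced by the buoyancy of the root, ρ_c h = (ρ_m − ρ_c) r.
r = h · ρ_c / (ρ_m − ρ_c) = 5.962 km × 2730 / (3360 − 2730) = 25.8 km.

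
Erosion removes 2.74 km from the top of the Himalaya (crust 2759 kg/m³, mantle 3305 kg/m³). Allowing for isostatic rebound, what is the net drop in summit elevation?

0.453 km

Rebound u = e ρ_c/ρ_m = 2.74 km × 2759/3305 = 2.287 km.
Net surface drop = e − u = 2.74 km − 2.287 km = e (ρ_m − ρ_c)/ρ_m = 0.453 km.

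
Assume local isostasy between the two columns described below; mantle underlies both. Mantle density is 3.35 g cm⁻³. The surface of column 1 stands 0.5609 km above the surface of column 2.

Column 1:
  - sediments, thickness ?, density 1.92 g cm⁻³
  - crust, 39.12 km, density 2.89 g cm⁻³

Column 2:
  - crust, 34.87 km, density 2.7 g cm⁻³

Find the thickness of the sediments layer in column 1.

Take the compensation level at the base of the deeper column (depth z_c below the surface of column 1) and equate Σ ρ_i t_i down to z_c; mantle fills any gap and the z_c terms cancel.
Column 1: x×1.92 + 39.12×2.89 + (z_c − 39.12 − x)×3.35
Column 2: 0.5609×0 + 34.87×2.7 + (z_c − 0.5609 − 34.87)×3.35
The z_c×3.35 term appears on both sides and cancels. Collect the known terms of each column as K = Σ(ρt)_known − 3.35 × (depth of known layers): K_1 = 113.0568 − 3.35×39.12 = −17.9952; K_2 = 94.149 − 3.35×(0.5609 + 34.87) = −24.544515.
Balance: K_1 − x×(3.35 − 1.92) = K_2, so x = (K_1 − K_2)/(3.35 − 1.92) = 6.54931/1.43 = 4.58 km.

4.58 km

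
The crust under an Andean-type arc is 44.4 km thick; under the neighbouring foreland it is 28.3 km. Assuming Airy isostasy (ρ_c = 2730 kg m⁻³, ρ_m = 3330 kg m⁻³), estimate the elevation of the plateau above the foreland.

2.9 km

Excess crust Δ = 44.4 km − 28.3 km = 16.1 km, split between elevation h and root r with h + r = Δ.
Airy balance ρ_c h = (ρ_m − ρ_c) r gives r = h ρ_c/(ρ_m − ρ_c), so h (1 + ρ_c/(ρ_m − ρ_c)) = Δ, i.e. h = Δ (ρ_m − ρ_c)/ρ_m.
h = 16.1 km × 600/3330 = 2.9 km.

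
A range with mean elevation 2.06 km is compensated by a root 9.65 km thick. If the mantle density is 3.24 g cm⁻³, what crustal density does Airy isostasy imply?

2.67 g cm⁻³

ρ_c h = (ρ_m − ρ_c) r → ρ_c (h + r) = ρ_m r → ρ_c = ρ_m r / (h + r).
ρ_c = 3.24 × 9.65 km / (2.06 km + 9.65 km) = 2.67 g cm⁻³.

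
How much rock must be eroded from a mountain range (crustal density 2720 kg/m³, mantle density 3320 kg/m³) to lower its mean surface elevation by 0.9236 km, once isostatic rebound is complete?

Net drop Δ = e − u = e − e ρ_c/ρ_m = e (ρ_m − ρ_c)/ρ_m.
e = Δ ρ_m/(ρ_m − ρ_c) = 0.9236 km × 3320/600 = 5.11 km.

5.11 km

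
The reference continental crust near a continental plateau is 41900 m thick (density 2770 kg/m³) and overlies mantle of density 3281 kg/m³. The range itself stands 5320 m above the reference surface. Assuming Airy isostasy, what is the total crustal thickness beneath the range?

76100 m

Root depth r = h ρ_c / (ρ_m − ρ_c) = 5320 m × 2770 / 511 = 28840 m.
Total thickness = T + h + r = 41900 m + 5320 m + 28840 m = 76100 m.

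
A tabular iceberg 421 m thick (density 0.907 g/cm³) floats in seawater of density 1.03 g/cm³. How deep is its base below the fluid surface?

Draft d = t ρ_obj/ρ_fluid = 421 m × 0.907/1.03 = 371 m.

371 m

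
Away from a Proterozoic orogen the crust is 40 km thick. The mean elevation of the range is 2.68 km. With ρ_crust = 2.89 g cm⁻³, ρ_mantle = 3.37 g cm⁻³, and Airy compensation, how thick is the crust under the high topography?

58.8 km

Root depth r = h ρ_c / (ρ_m − ρ_c) = 2.68 km × 2.89 / 0.48 = 16.14 km.
Total thickness = T + h + r = 40 km + 2.68 km + 16.14 km = 58.8 km.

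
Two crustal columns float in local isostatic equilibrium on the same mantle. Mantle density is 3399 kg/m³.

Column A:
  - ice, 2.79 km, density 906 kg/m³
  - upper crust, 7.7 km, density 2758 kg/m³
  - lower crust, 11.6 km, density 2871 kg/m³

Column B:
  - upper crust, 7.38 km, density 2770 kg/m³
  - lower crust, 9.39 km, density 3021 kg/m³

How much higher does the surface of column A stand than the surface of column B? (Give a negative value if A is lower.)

2.89 km

For any compensation level in the mantle, the mantle terms cancel and isostasy reduces to e = (Σt_A − Σt_B) − (Σ(ρt)_A − Σ(ρt)_B) / ρ_m.
Σt_A = 22.09 km; Σt_B = 16.77 km; Σ(ρt)_A = 57067.94; Σ(ρt)_B = 48809.79 (in km·kg/m³).
e = (22.09 − 16.77) − (57067.94 − 48809.79) / 3399 = 2.89 km.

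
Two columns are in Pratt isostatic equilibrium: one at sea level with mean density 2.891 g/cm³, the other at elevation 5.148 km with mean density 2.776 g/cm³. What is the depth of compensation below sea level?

124 km

ρ_ref D = ρ (D + h) → D (ρ_ref − ρ) = ρ h.
D = ρ h/(ρ_ref − ρ) = 2.776 × 5.148 km/(2.891 − 2.776) = 124 km.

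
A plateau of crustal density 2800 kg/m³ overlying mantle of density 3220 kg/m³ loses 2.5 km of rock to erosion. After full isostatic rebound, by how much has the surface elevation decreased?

Rebound u = e ρ_c/ρ_m = 2.5 km × 2800/3220 = 2.174 km.
Net surface drop = e − u = 2.5 km − 2.174 km = e (ρ_m − ρ_c)/ρ_m = 0.326 km.

0.326 km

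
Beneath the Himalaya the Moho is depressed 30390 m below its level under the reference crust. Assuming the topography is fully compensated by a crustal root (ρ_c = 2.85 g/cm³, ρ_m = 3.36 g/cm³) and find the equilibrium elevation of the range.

Isostatic balance requires: ρ_c h = (ρ_m − ρ_c) r.
h = r (ρ_m − ρ_c) / ρ_c = 30390 m × (3.36 − 2.85) / 2.85 = 5440 m.

5440 m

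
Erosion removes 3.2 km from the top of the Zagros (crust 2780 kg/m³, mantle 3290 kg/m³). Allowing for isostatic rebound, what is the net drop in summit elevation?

Rebound u = e ρ_c/ρ_m = 3.2 km × 2780/3290 = 2.704 km.
Net surface drop = e − u = 3.2 km − 2.704 km = e (ρ_m − ρ_c)/ρ_m = 0.496 km.

0.496 km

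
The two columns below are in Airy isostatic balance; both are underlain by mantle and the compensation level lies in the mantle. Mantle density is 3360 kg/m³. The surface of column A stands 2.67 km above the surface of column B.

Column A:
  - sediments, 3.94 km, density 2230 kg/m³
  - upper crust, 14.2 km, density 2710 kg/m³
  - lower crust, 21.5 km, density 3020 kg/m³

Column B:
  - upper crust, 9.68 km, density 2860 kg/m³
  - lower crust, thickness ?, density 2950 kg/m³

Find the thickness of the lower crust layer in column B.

Take the compensation level at the base of the deeper column (depth z_c below the surface of column A) and equate Σ ρ_i t_i down to z_c; mantle fills any gap and the z_c terms cancel.
Column A: 3.94×2230 + 14.2×2710 + 21.5×3020 + (z_c − 39.64)×3360
Column B: 2.67×0 + 9.68×2860 + x×2950 + (z_c − 2.67 − 9.68 − x)×3360
The z_c×3360 term appears on both sides and cancels. Collect the known terms of each column as K = Σ(ρt)_known − 3360 × (depth of known layers): K_A = 112198.2 − 3360×39.64 = −20992.2; K_B = 27684.8 − 3360×(2.67 + 9.68) = −13811.2.
Balance: K_A = K_B − x×(3360 − 2950), so x = (K_B − K_A)/(3360 − 2950) = 7181/410 = 17.5 km.

17.5 km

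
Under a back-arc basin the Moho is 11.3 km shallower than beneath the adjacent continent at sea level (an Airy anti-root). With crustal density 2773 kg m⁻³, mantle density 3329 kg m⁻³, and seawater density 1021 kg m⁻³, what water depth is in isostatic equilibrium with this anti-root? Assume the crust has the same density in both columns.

3.59 km

Replacing a thickness d of crust by seawater at the top must be balanced by replacing crust with mantle at the base: d (ρ_c − ρ_w) = a (ρ_m − ρ_c).
d = a (ρ_m − ρ_c)/(ρ_c − ρ_w) = 11.3 km × 556/1752 = 3.59 km.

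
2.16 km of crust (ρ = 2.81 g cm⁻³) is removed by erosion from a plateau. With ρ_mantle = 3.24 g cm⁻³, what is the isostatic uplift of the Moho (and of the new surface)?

Unloading: uplift u = e ρ_c/ρ_m = 2.16 km × 2.81/3.24 = 1.87 km.

1.87 km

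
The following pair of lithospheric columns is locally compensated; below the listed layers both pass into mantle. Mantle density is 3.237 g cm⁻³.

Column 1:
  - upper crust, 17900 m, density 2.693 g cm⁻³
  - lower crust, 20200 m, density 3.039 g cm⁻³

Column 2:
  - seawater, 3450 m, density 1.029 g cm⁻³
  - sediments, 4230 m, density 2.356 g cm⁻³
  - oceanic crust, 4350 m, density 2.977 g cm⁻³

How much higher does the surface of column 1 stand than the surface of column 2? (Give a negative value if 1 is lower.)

390 m

For any compensation level in the mantle, the mantle terms cancel and isostasy reduces to e = (Σt_1 − Σt_2) − (Σ(ρt)_1 − Σ(ρt)_2) / ρ_m.
Σt_1 = 38100 m; Σt_2 = 12030 m; Σ(ρt)_1 = 109592.5; Σ(ρt)_2 = 26465.88 (in m·g cm⁻³).
e = (38100 − 12030) − (109592.5 − 26465.88) / 3.237 = 390 m.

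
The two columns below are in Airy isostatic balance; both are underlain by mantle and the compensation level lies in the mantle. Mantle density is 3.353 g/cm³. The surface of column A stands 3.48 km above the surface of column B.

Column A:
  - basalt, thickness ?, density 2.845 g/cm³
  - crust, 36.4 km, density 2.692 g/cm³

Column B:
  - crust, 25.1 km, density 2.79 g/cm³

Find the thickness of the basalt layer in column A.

3.42 km

Take the compensation level at the base of the deeper column (depth z_c below the surface of column A) and equate Σ ρ_i t_i down to z_c; mantle fills any gap and the z_c terms cancel.
Column A: x×2.845 + 36.4×2.692 + (z_c − 36.4 − x)×3.353
Column B: 3.48×0 + 25.1×2.79 + (z_c − 3.48 − 25.1)×3.353
The z_c×3.353 term appears on both sides and cancels. Collect the known terms of each column as K = Σ(ρt)_known − 3.353 × (depth of known layers): K_A = 97.9888 − 3.353×36.4 = −24.0604; K_B = 70.029 − 3.353×(3.48 + 25.1) = −25.79974.
Balance: K_A − x×(3.353 − 2.845) = K_B, so x = (K_A − K_B)/(3.353 − 2.845) = 1.73934/0.508 = 3.42 km.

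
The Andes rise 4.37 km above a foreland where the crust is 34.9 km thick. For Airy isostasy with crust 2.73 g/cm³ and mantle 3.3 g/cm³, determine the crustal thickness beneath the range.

60.2 km

Root depth r = h ρ_c / (ρ_m − ρ_c) = 4.37 km × 2.73 / 0.57 = 20.93 km.
Total thickness = T + h + r = 34.9 km + 4.37 km + 20.93 km = 60.2 km.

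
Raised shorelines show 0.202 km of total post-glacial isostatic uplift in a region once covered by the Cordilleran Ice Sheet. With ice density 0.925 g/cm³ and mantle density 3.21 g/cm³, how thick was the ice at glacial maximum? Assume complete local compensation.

u = t ρ_ice/ρ_m → t = u ρ_m/ρ_ice = 0.202 km × 3.21/0.925 = 0.701 km.

0.701 km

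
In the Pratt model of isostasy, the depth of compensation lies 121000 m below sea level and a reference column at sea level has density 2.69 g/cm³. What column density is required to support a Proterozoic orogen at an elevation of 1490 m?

Pratt balance: ρ_ref D = ρ (D + h).
ρ = ρ_ref D/(D + h) = 2.69 × 121000 m/(121000 m + 1490 m) = 2.66 g/cm³.

2.66 g/cm³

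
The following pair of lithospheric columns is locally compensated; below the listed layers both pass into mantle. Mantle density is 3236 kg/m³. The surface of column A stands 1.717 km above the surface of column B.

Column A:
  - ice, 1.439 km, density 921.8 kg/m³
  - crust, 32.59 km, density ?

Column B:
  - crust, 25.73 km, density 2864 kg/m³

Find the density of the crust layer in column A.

Take the compensation level at the base of the deeper column (depth z_c below the surface of column A) and equate Σ ρ_i t_i down to z_c; mantle fills any gap and the z_c terms cancel.
Column A: 1.439×921.8 + 32.59×ρ + (z_c − 34.029)×3236
Column B: 1.717×0 + 25.73×2864 + (z_c − 1.717 − 25.73)×3236
The z_c×3236 term appears on both sides and cancels. Collect the known terms of each column as K = Σ(ρt)_known − 3236 × (depth of known layers): K_A = 1326.4702 − 3236×34.029 = −108791.374; K_B = 73690.72 − 3236×(1.717 + 25.73) = −15127.772.
Balance: K_A + 32.59×ρ = K_B, so ρ = (K_B − K_A)/32.59 = 93663.6/32.59 = 2870 kg/m³.

2870 kg/m³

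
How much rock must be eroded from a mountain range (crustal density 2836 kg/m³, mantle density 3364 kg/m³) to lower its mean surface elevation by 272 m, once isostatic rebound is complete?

1730 m

Net drop Δ = e − u = e − e ρ_c/ρ_m = e (ρ_m − ρ_c)/ρ_m.
e = Δ ρ_m/(ρ_m − ρ_c) = 272 m × 3364/528 = 1730 m.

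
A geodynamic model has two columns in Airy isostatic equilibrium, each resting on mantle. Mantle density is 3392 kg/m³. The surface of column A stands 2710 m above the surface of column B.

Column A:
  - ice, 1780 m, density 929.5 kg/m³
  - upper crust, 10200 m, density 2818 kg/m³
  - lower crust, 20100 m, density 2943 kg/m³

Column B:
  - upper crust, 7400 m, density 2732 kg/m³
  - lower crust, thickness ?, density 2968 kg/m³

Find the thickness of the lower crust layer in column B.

Take the compensation level at the base of the deeper column (depth z_c below the surface of column A) and equate Σ ρ_i t_i down to z_c; mantle fills any gap and the z_c terms cancel.
Column A: 1780×929.5 + 10200×2818 + 20100×2943 + (z_c − 32080)×3392
Column B: 2710×0 + 7400×2732 + x×2968 + (z_c − 2710 − 7400 − x)×3392
The z_c×3392 term appears on both sides and cancels. Collect the known terms of each column as K = Σ(ρt)_known − 3392 × (depth of known layers): K_A = 89552410 − 3392×32080 = −19262950; K_B = 20216800 − 3392×(2710 + 7400) = −14076320.
Balance: K_A = K_B − x×(3392 − 2968), so x = (K_B − K_A)/(3392 − 2968) = 5186630/424 = 12200 m.

12200 m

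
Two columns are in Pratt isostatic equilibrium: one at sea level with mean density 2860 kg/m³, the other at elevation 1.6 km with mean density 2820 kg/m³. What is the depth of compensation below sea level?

ρ_ref D = ρ (D + h) → D (ρ_ref − ρ) = ρ h.
D = ρ h/(ρ_ref − ρ) = 2820 × 1.6 km/(2860 − 2820) = 113 km.

113 km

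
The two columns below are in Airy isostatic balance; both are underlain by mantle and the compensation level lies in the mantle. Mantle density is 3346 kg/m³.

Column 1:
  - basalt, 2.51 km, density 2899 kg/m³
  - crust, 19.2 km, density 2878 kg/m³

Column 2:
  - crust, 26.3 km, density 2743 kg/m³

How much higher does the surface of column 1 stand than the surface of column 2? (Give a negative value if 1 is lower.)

For any compensation level in the mantle, the mantle terms cancel and isostasy reduces to e = (Σt_1 − Σt_2) − (Σ(ρt)_1 − Σ(ρt)_2) / ρ_m.
Σt_1 = 21.71 km; Σt_2 = 26.3 km; Σ(ρt)_1 = 62534.09; Σ(ρt)_2 = 72140.9 (in km·kg/m³).
e = (21.71 − 26.3) − (62534.09 − 72140.9) / 3346 = −1.72 km.

−1.72 km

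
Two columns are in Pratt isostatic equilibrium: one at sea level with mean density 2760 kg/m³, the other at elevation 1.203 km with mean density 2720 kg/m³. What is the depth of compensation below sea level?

81.8 km

ρ_ref D = ρ (D + h) → D (ρ_ref − ρ) = ρ h.
D = ρ h/(ρ_ref − ρ) = 2720 × 1.203 km/(2760 − 2720) = 81.8 km.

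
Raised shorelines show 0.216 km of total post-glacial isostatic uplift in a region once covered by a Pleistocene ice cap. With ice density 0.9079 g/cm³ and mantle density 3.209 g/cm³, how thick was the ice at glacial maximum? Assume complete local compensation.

u = t ρ_ice/ρ_m → t = u ρ_m/ρ_ice = 0.216 km × 3.209/0.9079 = 0.763 km.

0.763 km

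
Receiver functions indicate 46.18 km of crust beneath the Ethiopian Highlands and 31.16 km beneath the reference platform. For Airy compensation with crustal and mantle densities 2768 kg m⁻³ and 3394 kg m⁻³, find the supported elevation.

Excess crust Δ = 46.18 km − 31.16 km = 15.02 km, split between elevation h and root r with h + r = Δ.
Airy balance ρ_c h = (ρ_m − ρ_c) r gives r = h ρ_c/(ρ_m − ρ_c), so h (1 + ρ_c/(ρ_m − ρ_c)) = Δ, i.e. h = Δ (ρ_m − ρ_c)/ρ_m.
h = 15.02 km × 626/3394 = 2.77 km.

2.77 km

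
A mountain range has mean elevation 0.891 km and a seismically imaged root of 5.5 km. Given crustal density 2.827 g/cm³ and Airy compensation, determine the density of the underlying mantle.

Airy balance: ρ_c h = (ρ_m − ρ_c) r → ρ_m = ρ_c (1 + h/r).
ρ_m = 2.827 × (1 + 0.891 km/5.5 km) = 3.28 g/cm³.

3.28 g/cm³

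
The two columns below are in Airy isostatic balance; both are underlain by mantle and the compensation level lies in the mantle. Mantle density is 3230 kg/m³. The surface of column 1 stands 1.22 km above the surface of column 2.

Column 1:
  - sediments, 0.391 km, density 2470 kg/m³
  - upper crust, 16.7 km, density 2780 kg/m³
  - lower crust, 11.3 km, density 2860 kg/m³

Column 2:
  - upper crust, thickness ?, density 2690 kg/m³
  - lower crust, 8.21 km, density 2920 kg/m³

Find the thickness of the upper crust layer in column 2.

Take the compensation level at the base of the deeper column (depth z_c below the surface of column 1) and equate Σ ρ_i t_i down to z_c; mantle fills any gap and the z_c terms cancel.
Column 1: 0.391×2470 + 16.7×2780 + 11.3×2860 + (z_c − 28.391)×3230
Column 2: 1.22×0 + x×2690 + 8.21×2920 + (z_c − 1.22 − 8.21 − x)×3230
The z_c×3230 term appears on both sides and cancels. Collect the known terms of each column as K = Σ(ρt)_known − 3230 × (depth of known layers): K_1 = 79709.77 − 3230×28.391 = −11993.16; K_2 = 23973.2 − 3230×(1.22 + 8.21) = −6485.7.
Balance: K_1 = K_2 − x×(3230 − 2690), so x = (K_2 − K_1)/(3230 − 2690) = 5507.46/540 = 10.2 km.

10.2 km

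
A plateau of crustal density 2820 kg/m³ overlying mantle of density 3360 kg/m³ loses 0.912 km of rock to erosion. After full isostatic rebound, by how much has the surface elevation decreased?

0.147 km

Rebound u = e ρ_c/ρ_m = 0.912 km × 2820/3360 = 0.7654 km.
Net surface drop = e − u = 0.912 km − 0.7654 km = e (ρ_m − ρ_c)/ρ_m = 0.147 km.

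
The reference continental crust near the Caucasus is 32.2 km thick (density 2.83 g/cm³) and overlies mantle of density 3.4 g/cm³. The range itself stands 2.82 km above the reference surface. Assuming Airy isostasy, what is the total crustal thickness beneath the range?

49 km

Root depth r = h ρ_c / (ρ_m − ρ_c) = 2.82 km × 2.83 / 0.57 = 14 km.
Total thickness = T + h + r = 32.2 km + 2.82 km + 14 km = 49 km.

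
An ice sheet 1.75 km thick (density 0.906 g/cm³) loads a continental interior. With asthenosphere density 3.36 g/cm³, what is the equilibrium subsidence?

By Archimedes' principle applied to the lithosphere: the ice load ρ_ice t is balanced by mantle displaced below, ρ_m s.
s = t ρ_ice / ρ_m = 1.75 km × 0.906/3.36 = 0.472 km.

0.472 km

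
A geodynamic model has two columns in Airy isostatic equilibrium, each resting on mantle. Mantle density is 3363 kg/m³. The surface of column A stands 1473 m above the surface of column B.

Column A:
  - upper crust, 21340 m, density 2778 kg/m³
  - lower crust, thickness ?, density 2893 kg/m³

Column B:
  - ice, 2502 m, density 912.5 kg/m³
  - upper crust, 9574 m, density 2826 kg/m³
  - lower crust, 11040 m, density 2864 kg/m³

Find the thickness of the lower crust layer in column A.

Take the compensation level at the base of the deeper column (depth z_c below the surface of column A) and equate Σ ρ_i t_i down to z_c; mantle fills any gap and the z_c terms cancel.
Column A: 21340×2778 + x×2893 + (z_c − 21340 − x)×3363
Column B: 1473×0 + 2502×912.5 + 9574×2826 + 11040×2864 + (z_c − 1473 − 23116)×3363
The z_c×3363 term appears on both sides and cancels. Collect the known terms of each column as K = Σ(ρt)_known − 3363 × (depth of known layers): K_A = 59282520 − 3363×21340 = −12483900; K_B = 60957759 − 3363×(1473 + 23116) = −21735048.
Balance: K_A − x×(3363 − 2893) = K_B, so x = (K_A − K_B)/(3363 − 2893) = 9251150/470 = 19700 m.

19700 m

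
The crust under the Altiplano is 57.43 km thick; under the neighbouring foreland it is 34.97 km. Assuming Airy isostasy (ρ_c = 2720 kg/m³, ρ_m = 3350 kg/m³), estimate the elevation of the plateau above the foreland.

Excess crust Δ = 57.43 km − 34.97 km = 22.46 km, split between elevation h and root r with h + r = Δ.
Airy balance ρ_c h = (ρ_m − ρ_c) r gives r = h ρ_c/(ρ_m − ρ_c), so h (1 + ρ_c/(ρ_m − ρ_c)) = Δ, i.e. h = Δ (ρ_m − ρ_c)/ρ_m.
h = 22.46 km × 630/3350 = 4.22 km.

4.22 km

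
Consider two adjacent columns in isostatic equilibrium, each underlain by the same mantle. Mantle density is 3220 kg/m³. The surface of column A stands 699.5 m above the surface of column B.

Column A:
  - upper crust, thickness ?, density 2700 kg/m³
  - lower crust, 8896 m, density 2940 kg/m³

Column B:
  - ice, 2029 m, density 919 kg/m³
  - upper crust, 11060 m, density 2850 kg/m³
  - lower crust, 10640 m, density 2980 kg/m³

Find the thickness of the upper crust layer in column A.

Take the compensation level at the base of the deeper column (depth z_c below the surface of column A) and equate Σ ρ_i t_i down to z_c; mantle fills any gap and the z_c terms cancel.
Column A: x×2700 + 8896×2940 + (z_c − 8896 − x)×3220
Column B: 699.5×0 + 2029×919 + 11060×2850 + 10640×2980 + (z_c − 699.5 − 23729)×3220
The z_c×3220 term appears on both sides and cancels. Collect the known terms of each column as K = Σ(ρt)_known − 3220 × (depth of known layers): K_A = 26154240 − 3220×8896 = −2490880; K_B = 65092851 − 3220×(699.5 + 23729) = −13566919.
Balance: K_A − x×(3220 − 2700) = K_B, so x = (K_A − K_B)/(3220 − 2700) = 11076000/520 = 21300 m.

21300 m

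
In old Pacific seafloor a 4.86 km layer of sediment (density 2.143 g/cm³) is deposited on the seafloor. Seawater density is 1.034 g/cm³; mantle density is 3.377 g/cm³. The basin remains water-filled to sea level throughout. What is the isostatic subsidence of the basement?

2.3 km

Submarine loading: the sediment displaces seawater, and the subsidence is in turn flooded, so s (ρ_m − ρ_w) = t (ρ_sed − ρ_w).
s = 4.86 km × (2.143 − 1.034) / (3.377 − 1.034) = 2.3 km.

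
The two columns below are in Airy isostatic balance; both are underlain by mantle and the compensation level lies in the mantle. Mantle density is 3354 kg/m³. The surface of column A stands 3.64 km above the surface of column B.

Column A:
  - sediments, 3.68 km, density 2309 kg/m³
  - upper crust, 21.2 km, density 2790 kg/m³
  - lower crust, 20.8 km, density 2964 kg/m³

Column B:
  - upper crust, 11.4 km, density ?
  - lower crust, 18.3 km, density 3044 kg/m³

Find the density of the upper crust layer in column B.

2820 kg/m³

Take the compensation level at the base of the deeper column (depth z_c below the surface of column A) and equate Σ ρ_i t_i down to z_c; mantle fills any gap and the z_c terms cancel.
Column A: 3.68×2309 + 21.2×2790 + 20.8×2964 + (z_c − 45.68)×3354
Column B: 3.64×0 + 11.4×ρ + 18.3×3044 + (z_c − 3.64 − 29.7)×3354
The z_c×3354 term appears on both sides and cancels. Collect the known terms of each column as K = Σ(ρt)_known − 3354 × (depth of known layers): K_A = 129296.32 − 3354×45.68 = −23914.4; K_B = 55705.2 − 3354×(3.64 + 29.7) = −56117.16.
Balance: K_A = K_B + 11.4×ρ, so ρ = (K_A − K_B)/11.4 = 32202.8/11.4 = 2820 kg/m³.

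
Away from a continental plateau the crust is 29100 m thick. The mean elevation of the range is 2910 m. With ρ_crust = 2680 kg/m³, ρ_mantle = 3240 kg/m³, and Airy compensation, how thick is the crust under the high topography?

45900 m

Root depth r = h ρ_c / (ρ_m − ρ_c) = 2910 m × 2680 / 560 = 13930 m.
Total thickness = T + h + r = 29100 m + 2910 m + 13930 m = 45900 m.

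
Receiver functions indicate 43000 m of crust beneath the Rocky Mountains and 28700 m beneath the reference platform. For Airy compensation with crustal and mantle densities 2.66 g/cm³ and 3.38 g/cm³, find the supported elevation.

3050 m

Excess crust Δ = 43000 m − 28700 m = 14300 m, split between elevation h and root r with h + r = Δ.
Airy balance ρ_c h = (ρ_m − ρ_c) r gives r = h ρ_c/(ρ_m − ρ_c), so h (1 + ρ_c/(ρ_m − ρ_c)) = Δ, i.e. h = Δ (ρ_m − ρ_c)/ρ_m.
h = 14300 m × 0.72/3.38 = 3050 m.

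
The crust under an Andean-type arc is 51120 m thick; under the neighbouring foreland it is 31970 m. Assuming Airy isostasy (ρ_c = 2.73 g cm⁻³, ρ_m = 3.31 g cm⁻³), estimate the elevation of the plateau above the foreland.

Excess crust Δ = 51120 m − 31970 m = 19150 m, split between elevation h and root r with h + r = Δ.
Airy balance ρ_c h = (ρ_m − ρ_c) r gives r = h ρ_c/(ρ_m − ρ_c), so h (1 + ρ_c/(ρ_m − ρ_c)) = Δ, i.e. h = Δ (ρ_m − ρ_c)/ρ_m.
h = 19150 m × 0.58/3.31 = 3360 m.

3360 m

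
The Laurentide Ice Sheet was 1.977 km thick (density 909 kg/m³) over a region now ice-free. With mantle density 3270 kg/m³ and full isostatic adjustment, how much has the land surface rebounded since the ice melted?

0.55 km

Removing the load lets mantle flow back in; uplift u satisfies ρ_ice t = ρ_m u.
u = t ρ_ice/ρ_m = 1.977 km × 909/3270 = 0.55 km.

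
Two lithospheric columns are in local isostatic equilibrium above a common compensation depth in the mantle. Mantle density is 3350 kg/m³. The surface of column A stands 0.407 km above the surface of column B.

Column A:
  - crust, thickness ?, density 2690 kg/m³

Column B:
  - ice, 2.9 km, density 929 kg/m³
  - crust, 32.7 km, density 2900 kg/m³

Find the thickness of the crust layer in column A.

35 km

Take the compensation level at the base of the deeper column (depth z_c below the surface of column A) and equate Σ ρ_i t_i down to z_c; mantle fills any gap and the z_c terms cancel.
Column A: x×2690 + (z_c − 0 − x)×3350
Column B: 0.407×0 + 2.9×929 + 32.7×2900 + (z_c − 0.407 − 35.6)×3350
The z_c×3350 term appears on both sides and cancels. Collect the known terms of each column as K = Σ(ρt)_known − 3350 × (depth of known layers): K_A = 0 − 3350×0 = 0; K_B = 97524.1 − 3350×(0.407 + 35.6) = −23099.35.
Balance: K_A − x×(3350 − 2690) = K_B, so x = (K_A − K_B)/(3350 − 2690) = 23099.3/660 = 35 km.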